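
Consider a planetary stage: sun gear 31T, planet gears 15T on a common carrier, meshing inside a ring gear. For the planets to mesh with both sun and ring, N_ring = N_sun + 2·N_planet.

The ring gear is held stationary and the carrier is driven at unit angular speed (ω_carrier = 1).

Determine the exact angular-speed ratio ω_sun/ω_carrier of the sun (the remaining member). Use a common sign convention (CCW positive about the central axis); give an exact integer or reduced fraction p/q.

N_ring = 31 + 2·15 = 61
31(ω_s−ω_c) = −61(ω_r−ω_c),  ω_r=0, ω_c=1
ω_s = 1 − (61/31)(0−1) = 92/31
ω_s/ω_c = 92/31

92/31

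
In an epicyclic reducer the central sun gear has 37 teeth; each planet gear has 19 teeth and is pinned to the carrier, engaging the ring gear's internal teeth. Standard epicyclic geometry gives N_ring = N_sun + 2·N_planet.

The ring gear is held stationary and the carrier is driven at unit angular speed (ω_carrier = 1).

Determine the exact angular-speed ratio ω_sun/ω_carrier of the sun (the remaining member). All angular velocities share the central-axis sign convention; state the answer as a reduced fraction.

112/37

N_ring = 37 + 2·19 = 75
37(ω_s−ω_c) = −75(ω_r−ω_c),  ω_r=0, ω_c=1
ω_s = 1 − (75/37)(0−1) = 112/37
ω_s/ω_c = 112/37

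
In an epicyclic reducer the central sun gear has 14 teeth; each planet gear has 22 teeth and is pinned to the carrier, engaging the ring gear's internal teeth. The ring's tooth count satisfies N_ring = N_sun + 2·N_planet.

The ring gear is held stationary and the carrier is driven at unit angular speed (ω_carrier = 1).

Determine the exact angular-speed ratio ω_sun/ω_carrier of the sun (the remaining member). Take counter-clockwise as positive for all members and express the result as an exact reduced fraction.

36/7

N_ring = 14 + 2·22 = 58
14(ω_s−ω_c) = −58(ω_r−ω_c),  ω_r=0, ω_c=1
ω_s = 1 − (58/14)(0−1) = 36/7
ω_s/ω_c = 36/7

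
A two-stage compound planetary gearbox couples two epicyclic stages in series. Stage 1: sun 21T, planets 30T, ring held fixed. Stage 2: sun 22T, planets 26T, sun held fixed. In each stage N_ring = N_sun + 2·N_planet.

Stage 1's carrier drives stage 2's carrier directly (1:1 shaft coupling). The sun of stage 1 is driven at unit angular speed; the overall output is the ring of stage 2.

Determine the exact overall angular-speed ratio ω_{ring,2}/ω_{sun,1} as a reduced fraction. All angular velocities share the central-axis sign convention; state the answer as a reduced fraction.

168/629

Stage 1: N_ring = 21 + 2·30 = 81
Stage 1: 21(ω_s−ω_c) = −81(ω_r−ω_c),  ω_r=0, ω_s=1
Stage 1: 21(1−ω_c) = −81(0−ω_c)  ⇒  102ω_c = 21  ⇒  ω_c = 7/34
  ⇒ ω_c¹/ω_s¹ = 7/34
Stage 2: N_ring = 22 + 2·26 = 74
Stage 2: 22(ω_s−ω_c) = −74(ω_r−ω_c),  ω_s=0, ω_c=1
Stage 2: ω_r = 1 − (22/74)(0−1) = 48/37
  ⇒ ω_r²/ω_c² = 48/37
Coupling ω_c² = ω_c¹ ⇒ overall = 7/34 × 48/37 = 168/629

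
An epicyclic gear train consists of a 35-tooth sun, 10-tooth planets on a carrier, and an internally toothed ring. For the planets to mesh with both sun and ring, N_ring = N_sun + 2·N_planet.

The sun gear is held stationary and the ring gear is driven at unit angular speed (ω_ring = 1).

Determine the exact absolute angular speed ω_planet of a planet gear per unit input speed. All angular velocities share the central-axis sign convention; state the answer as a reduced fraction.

N_ring = 35 + 2·10 = 55
35(ω_s−ω_c) = −55(ω_r−ω_c),  ω_s=0, ω_r=1
35(0−ω_c) = −55(1−ω_c)  ⇒  90ω_c = 55  ⇒  ω_c = 11/18
sun–planet: 35·(0−11/18) = −10·(ω_p−ω_c)  ⇒  ω_p−ω_c = −(35/10)·(-11/18) = 77/36
ω_p = 11/18 + 77/36 = 11/4

11/4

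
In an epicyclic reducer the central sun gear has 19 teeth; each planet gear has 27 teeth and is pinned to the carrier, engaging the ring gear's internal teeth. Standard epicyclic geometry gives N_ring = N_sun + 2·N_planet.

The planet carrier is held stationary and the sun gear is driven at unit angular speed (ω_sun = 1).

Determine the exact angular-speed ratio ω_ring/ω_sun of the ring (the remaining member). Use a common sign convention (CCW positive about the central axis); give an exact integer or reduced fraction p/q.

N_ring = 19 + 2·27 = 73
19(ω_s−ω_c) = −73(ω_r−ω_c),  ω_c=0, ω_s=1
ω_r = 0 − (19/73)(1−0) = -19/73
ω_r/ω_s = -19/73

-19/73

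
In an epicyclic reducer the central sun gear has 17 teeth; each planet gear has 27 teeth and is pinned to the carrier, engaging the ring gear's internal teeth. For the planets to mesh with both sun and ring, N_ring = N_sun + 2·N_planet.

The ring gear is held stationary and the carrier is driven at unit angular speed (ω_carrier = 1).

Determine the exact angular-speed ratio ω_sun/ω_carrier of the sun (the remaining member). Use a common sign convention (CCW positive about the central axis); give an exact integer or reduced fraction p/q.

N_ring = 17 + 2·27 = 71
17(ω_s−ω_c) = −71(ω_r−ω_c),  ω_r=0, ω_c=1
ω_s = 1 − (71/17)(0−1) = 88/17
ω_s/ω_c = 88/17

88/17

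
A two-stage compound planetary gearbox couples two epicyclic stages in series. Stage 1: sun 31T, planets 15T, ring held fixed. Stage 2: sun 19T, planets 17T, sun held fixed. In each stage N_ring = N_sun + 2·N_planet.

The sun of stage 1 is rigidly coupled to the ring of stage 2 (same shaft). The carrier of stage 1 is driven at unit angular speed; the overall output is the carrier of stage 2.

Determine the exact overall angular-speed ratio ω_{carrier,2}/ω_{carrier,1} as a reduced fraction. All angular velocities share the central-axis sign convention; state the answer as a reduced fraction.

1219/558

Stage 1: N_ring = 31 + 2·15 = 61
Stage 1: 31(ω_s−ω_c) = −61(ω_r−ω_c),  ω_r=0, ω_c=1
Stage 1: ω_s = 1 − (61/31)(0−1) = 92/31
  ⇒ ω_s¹/ω_c¹ = 92/31
Stage 2: N_ring = 19 + 2·17 = 53
Stage 2: 19(ω_s−ω_c) = −53(ω_r−ω_c),  ω_s=0, ω_r=1
Stage 2: 19(0−ω_c) = −53(1−ω_c)  ⇒  72ω_c = 53  ⇒  ω_c = 53/72
  ⇒ ω_c²/ω_r² = 53/72
Coupling ω_r² = ω_s¹ ⇒ overall = 92/31 × 53/72 = 1219/558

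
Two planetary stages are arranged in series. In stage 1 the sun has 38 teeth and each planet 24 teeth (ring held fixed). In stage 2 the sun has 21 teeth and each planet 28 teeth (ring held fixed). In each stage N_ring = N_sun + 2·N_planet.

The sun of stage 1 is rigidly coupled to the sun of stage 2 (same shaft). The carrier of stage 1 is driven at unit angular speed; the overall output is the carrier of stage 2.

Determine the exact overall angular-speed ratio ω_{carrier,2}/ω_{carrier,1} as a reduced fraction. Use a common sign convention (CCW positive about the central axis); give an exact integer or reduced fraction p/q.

93/133

Stage 1: N_ring = 38 + 2·24 = 86
Stage 1: 38(ω_s−ω_c) = −86(ω_r−ω_c),  ω_r=0, ω_c=1
Stage 1: ω_s = 1 − (86/38)(0−1) = 62/19
  ⇒ ω_s¹/ω_c¹ = 62/19
Stage 2: N_ring = 21 + 2·28 = 77
Stage 2: 21(ω_s−ω_c) = −77(ω_r−ω_c),  ω_r=0, ω_s=1
Stage 2: 21(1−ω_c) = −77(0−ω_c)  ⇒  98ω_c = 21  ⇒  ω_c = 3/14
  ⇒ ω_c²/ω_s² = 3/14
Coupling ω_s² = ω_s¹ ⇒ overall = 62/19 × 3/14 = 93/133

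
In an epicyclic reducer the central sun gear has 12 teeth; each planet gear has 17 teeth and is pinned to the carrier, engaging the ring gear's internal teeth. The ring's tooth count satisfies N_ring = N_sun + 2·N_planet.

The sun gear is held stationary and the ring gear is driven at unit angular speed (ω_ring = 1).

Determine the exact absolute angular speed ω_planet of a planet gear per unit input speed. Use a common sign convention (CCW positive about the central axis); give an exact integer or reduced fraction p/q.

N_ring = 12 + 2·17 = 46
12(ω_s−ω_c) = −46(ω_r−ω_c),  ω_s=0, ω_r=1
12(0−ω_c) = −46(1−ω_c)  ⇒  58ω_c = 46  ⇒  ω_c = 23/29
sun–planet: 12·(0−23/29) = −17·(ω_p−ω_c)  ⇒  ω_p−ω_c = −(12/17)·(-23/29) = 276/493
ω_p = 23/29 + 276/493 = 23/17

23/17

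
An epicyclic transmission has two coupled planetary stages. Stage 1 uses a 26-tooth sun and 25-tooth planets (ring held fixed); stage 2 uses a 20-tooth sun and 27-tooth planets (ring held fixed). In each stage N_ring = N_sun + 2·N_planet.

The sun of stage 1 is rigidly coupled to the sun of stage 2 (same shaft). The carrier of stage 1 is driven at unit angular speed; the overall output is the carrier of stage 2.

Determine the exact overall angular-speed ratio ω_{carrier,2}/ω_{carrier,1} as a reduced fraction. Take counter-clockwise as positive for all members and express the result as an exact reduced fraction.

Stage 1: N_ring = 26 + 2·25 = 76
Stage 1: 26(ω_s−ω_c) = −76(ω_r−ω_c),  ω_r=0, ω_c=1
Stage 1: ω_s = 1 − (76/26)(0−1) = 51/13
  ⇒ ω_s¹/ω_c¹ = 51/13
Stage 2: N_ring = 20 + 2·27 = 74
Stage 2: 20(ω_s−ω_c) = −74(ω_r−ω_c),  ω_r=0, ω_s=1
Stage 2: 20(1−ω_c) = −74(0−ω_c)  ⇒  94ω_c = 20  ⇒  ω_c = 10/47
  ⇒ ω_c²/ω_s² = 10/47
Coupling ω_s² = ω_s¹ ⇒ overall = 51/13 × 10/47 = 510/611

510/611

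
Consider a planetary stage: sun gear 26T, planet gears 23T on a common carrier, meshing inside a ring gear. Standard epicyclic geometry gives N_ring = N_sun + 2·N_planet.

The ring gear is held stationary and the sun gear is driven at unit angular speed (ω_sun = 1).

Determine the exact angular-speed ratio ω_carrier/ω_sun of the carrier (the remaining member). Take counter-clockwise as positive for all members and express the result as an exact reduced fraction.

13/49

N_ring = 26 + 2·23 = 72
26(ω_s−ω_c) = −72(ω_r−ω_c),  ω_r=0, ω_s=1
26(1−ω_c) = −72(0−ω_c)  ⇒  98ω_c = 26  ⇒  ω_c = 13/49
ω_c/ω_s = 13/49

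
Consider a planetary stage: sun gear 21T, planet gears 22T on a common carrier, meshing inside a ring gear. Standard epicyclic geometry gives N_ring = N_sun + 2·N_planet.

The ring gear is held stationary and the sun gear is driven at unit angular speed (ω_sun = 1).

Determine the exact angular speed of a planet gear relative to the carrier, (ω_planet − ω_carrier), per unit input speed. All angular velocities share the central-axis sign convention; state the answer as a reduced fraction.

-1365/1892

N_ring = 21 + 2·22 = 65
21(ω_s−ω_c) = −65(ω_r−ω_c),  ω_r=0, ω_s=1
21(1−ω_c) = −65(0−ω_c)  ⇒  86ω_c = 21  ⇒  ω_c = 21/86
sun–planet: 21·(1−21/86) = −22·(ω_p−ω_c)  ⇒  ω_p−ω_c = −(21/22)·(65/86) = -1365/1892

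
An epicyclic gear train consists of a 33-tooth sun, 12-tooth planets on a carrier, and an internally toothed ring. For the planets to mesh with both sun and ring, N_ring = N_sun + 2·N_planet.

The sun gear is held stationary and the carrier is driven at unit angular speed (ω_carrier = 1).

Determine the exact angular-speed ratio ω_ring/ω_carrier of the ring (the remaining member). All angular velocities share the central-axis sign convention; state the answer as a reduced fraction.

N_ring = 33 + 2·12 = 57
33(ω_s−ω_c) = −57(ω_r−ω_c),  ω_s=0, ω_c=1
ω_r = 1 − (33/57)(0−1) = 30/19
ω_r/ω_c = 30/19

30/19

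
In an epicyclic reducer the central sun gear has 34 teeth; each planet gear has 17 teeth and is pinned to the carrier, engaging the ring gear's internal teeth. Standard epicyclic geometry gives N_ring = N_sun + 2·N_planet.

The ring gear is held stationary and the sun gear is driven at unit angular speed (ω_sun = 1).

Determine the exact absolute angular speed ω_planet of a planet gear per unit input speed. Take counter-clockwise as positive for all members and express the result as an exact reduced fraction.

N_ring = 34 + 2·17 = 68
34(ω_s−ω_c) = −68(ω_r−ω_c),  ω_r=0, ω_s=1
34(1−ω_c) = −68(0−ω_c)  ⇒  102ω_c = 34  ⇒  ω_c = 1/3
sun–planet: 34·(1−1/3) = −17·(ω_p−ω_c)  ⇒  ω_p−ω_c = −(34/17)·(2/3) = -4/3
ω_p = 1/3 − 4/3 = -1

-1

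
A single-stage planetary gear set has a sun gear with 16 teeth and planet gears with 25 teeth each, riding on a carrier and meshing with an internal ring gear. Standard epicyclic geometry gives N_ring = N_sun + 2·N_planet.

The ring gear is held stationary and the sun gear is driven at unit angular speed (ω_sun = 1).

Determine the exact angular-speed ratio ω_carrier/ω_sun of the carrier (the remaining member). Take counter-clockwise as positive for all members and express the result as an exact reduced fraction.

8/41

N_ring = 16 + 2·25 = 66
16(ω_s−ω_c) = −66(ω_r−ω_c),  ω_r=0, ω_s=1
16(1−ω_c) = −66(0−ω_c)  ⇒  82ω_c = 16  ⇒  ω_c = 8/41
ω_c/ω_s = 8/41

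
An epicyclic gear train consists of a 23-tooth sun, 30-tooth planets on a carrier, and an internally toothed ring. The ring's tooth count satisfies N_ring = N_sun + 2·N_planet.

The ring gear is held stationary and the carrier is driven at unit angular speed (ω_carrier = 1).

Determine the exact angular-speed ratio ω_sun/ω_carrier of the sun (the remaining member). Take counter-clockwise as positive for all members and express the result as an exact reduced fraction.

N_ring = 23 + 2·30 = 83
23(ω_s−ω_c) = −83(ω_r−ω_c),  ω_r=0, ω_c=1
ω_s = 1 − (83/23)(0−1) = 106/23
ω_s/ω_c = 106/23

106/23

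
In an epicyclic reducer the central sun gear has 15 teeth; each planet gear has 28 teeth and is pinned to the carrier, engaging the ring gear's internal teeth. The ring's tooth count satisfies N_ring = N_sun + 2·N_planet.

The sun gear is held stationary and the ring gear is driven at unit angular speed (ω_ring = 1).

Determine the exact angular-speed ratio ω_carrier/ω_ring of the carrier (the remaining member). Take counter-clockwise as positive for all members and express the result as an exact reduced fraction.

71/86

N_ring = 15 + 2·28 = 71
15(ω_s−ω_c) = −71(ω_r−ω_c),  ω_s=0, ω_r=1
15(0−ω_c) = −71(1−ω_c)  ⇒  86ω_c = 71  ⇒  ω_c = 71/86
ω_c/ω_r = 71/86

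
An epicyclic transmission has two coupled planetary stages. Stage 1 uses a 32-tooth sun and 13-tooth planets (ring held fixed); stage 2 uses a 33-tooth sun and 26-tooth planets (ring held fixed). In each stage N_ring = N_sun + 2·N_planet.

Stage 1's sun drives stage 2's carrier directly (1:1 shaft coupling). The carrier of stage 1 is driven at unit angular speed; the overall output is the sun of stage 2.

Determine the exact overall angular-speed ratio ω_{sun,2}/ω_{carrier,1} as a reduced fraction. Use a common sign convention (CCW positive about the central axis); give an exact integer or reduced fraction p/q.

885/88

Stage 1: N_ring = 32 + 2·13 = 58
Stage 1: 32(ω_s−ω_c) = −58(ω_r−ω_c),  ω_r=0, ω_c=1
Stage 1: ω_s = 1 − (58/32)(0−1) = 45/16
  ⇒ ω_s¹/ω_c¹ = 45/16
Stage 2: N_ring = 33 + 2·26 = 85
Stage 2: 33(ω_s−ω_c) = −85(ω_r−ω_c),  ω_r=0, ω_c=1
Stage 2: ω_s = 1 − (85/33)(0−1) = 118/33
  ⇒ ω_s²/ω_c² = 118/33
Coupling ω_c² = ω_s¹ ⇒ overall = 45/16 × 118/33 = 885/88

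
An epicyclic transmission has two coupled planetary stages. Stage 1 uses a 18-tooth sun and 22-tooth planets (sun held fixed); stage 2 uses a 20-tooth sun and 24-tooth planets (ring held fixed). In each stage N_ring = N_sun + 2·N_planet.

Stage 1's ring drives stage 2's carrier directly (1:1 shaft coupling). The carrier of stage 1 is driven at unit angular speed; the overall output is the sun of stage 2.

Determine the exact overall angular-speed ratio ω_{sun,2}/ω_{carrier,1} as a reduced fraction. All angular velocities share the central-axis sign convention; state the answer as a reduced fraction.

Stage 1: N_ring = 18 + 2·22 = 62
Stage 1: 18(ω_s−ω_c) = −62(ω_r−ω_c),  ω_s=0, ω_c=1
Stage 1: ω_r = 1 − (18/62)(0−1) = 40/31
  ⇒ ω_r¹/ω_c¹ = 40/31
Stage 2: N_ring = 20 + 2·24 = 68
Stage 2: 20(ω_s−ω_c) = −68(ω_r−ω_c),  ω_r=0, ω_c=1
Stage 2: ω_s = 1 − (68/20)(0−1) = 22/5
  ⇒ ω_s²/ω_c² = 22/5
Coupling ω_c² = ω_r¹ ⇒ overall = 40/31 × 22/5 = 176/31

176/31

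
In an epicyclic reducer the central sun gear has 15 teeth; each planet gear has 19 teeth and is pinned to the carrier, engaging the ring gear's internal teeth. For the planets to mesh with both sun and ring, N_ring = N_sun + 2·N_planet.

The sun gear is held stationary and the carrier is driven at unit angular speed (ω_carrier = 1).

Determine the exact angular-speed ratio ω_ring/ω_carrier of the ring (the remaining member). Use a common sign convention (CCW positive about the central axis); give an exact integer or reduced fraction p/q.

68/53

N_ring = 15 + 2·19 = 53
15(ω_s−ω_c) = −53(ω_r−ω_c),  ω_s=0, ω_c=1
ω_r = 1 − (15/53)(0−1) = 68/53
ω_r/ω_c = 68/53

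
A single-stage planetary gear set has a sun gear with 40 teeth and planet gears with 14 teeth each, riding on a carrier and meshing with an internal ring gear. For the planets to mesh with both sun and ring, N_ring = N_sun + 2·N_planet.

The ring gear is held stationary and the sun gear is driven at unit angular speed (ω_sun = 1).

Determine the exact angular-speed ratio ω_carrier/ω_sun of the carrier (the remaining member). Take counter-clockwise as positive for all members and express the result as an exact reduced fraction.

N_ring = 40 + 2·14 = 68
40(ω_s−ω_c) = −68(ω_r−ω_c),  ω_r=0, ω_s=1
40(1−ω_c) = −68(0−ω_c)  ⇒  108ω_c = 40  ⇒  ω_c = 10/27
ω_c/ω_s = 10/27

10/27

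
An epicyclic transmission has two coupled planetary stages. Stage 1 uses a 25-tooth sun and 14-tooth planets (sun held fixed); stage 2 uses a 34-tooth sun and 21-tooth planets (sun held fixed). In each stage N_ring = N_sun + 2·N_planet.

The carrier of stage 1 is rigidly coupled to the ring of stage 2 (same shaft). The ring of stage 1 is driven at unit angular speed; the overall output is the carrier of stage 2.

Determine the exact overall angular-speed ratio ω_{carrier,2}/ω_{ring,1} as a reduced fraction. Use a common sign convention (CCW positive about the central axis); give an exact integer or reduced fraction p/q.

1007/2145

Stage 1: N_ring = 25 + 2·14 = 53
Stage 1: 25(ω_s−ω_c) = −53(ω_r−ω_c),  ω_s=0, ω_r=1
Stage 1: 25(0−ω_c) = −53(1−ω_c)  ⇒  78ω_c = 53  ⇒  ω_c = 53/78
  ⇒ ω_c¹/ω_r¹ = 53/78
Stage 2: N_ring = 34 + 2·21 = 76
Stage 2: 34(ω_s−ω_c) = −76(ω_r−ω_c),  ω_s=0, ω_r=1
Stage 2: 34(0−ω_c) = −76(1−ω_c)  ⇒  110ω_c = 76  ⇒  ω_c = 38/55
  ⇒ ω_c²/ω_r² = 38/55
Coupling ω_r² = ω_c¹ ⇒ overall = 53/78 × 38/55 = 1007/2145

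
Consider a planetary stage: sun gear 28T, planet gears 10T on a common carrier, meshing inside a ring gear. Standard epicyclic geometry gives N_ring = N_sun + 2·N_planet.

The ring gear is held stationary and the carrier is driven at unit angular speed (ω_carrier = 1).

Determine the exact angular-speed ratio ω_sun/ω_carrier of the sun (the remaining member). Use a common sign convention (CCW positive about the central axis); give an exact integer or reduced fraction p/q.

N_ring = 28 + 2·10 = 48
28(ω_s−ω_c) = −48(ω_r−ω_c),  ω_r=0, ω_c=1
ω_s = 1 − (48/28)(0−1) = 19/7
ω_s/ω_c = 19/7

19/7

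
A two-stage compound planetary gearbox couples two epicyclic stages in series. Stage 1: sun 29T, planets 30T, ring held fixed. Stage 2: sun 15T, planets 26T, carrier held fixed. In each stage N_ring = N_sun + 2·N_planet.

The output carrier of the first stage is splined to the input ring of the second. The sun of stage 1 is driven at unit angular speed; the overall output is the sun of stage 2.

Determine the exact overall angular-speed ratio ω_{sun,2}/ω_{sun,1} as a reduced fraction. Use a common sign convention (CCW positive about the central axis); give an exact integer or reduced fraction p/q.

-1943/1770

Stage 1: N_ring = 29 + 2·30 = 89
Stage 1: 29(ω_s−ω_c) = −89(ω_r−ω_c),  ω_r=0, ω_s=1
Stage 1: 29(1−ω_c) = −89(0−ω_c)  ⇒  118ω_c = 29  ⇒  ω_c = 29/118
  ⇒ ω_c¹/ω_s¹ = 29/118
Stage 2: N_ring = 15 + 2·26 = 67
Stage 2: 15(ω_s−ω_c) = −67(ω_r−ω_c),  ω_c=0, ω_r=1
Stage 2: ω_s = 0 − (67/15)(1−0) = -67/15
  ⇒ ω_s²/ω_r² = -67/15
Coupling ω_r² = ω_c¹ ⇒ overall = 29/118 × -67/15 = -1943/1770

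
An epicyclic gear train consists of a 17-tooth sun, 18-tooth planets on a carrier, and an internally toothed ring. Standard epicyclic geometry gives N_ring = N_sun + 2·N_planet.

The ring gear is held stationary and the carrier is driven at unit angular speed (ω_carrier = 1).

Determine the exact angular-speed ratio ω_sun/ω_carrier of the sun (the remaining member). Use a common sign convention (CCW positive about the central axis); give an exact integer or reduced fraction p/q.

70/17

N_ring = 17 + 2·18 = 53
17(ω_s−ω_c) = −53(ω_r−ω_c),  ω_r=0, ω_c=1
ω_s = 1 − (53/17)(0−1) = 70/17
ω_s/ω_c = 70/17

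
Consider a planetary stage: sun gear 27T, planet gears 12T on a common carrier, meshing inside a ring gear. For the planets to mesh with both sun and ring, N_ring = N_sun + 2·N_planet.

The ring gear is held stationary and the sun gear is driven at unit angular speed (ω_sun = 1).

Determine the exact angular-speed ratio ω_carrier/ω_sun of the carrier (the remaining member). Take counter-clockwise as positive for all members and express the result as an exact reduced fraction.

9/26

N_ring = 27 + 2·12 = 51
27(ω_s−ω_c) = −51(ω_r−ω_c),  ω_r=0, ω_s=1
27(1−ω_c) = −51(0−ω_c)  ⇒  78ω_c = 27  ⇒  ω_c = 9/26
ω_c/ω_s = 9/26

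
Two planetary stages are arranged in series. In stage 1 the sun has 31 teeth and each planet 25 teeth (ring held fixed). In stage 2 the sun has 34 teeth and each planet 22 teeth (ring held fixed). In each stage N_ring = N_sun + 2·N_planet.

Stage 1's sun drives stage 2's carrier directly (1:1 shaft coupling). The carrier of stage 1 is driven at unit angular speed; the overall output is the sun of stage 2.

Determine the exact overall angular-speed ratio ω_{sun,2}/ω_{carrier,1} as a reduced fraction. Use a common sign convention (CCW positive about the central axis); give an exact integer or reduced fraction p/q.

Stage 1: N_ring = 31 + 2·25 = 81
Stage 1: 31(ω_s−ω_c) = −81(ω_r−ω_c),  ω_r=0, ω_c=1
Stage 1: ω_s = 1 − (81/31)(0−1) = 112/31
  ⇒ ω_s¹/ω_c¹ = 112/31
Stage 2: N_ring = 34 + 2·22 = 78
Stage 2: 34(ω_s−ω_c) = −78(ω_r−ω_c),  ω_r=0, ω_c=1
Stage 2: ω_s = 1 − (78/34)(0−1) = 56/17
  ⇒ ω_s²/ω_c² = 56/17
Coupling ω_c² = ω_s¹ ⇒ overall = 112/31 × 56/17 = 6272/527

6272/527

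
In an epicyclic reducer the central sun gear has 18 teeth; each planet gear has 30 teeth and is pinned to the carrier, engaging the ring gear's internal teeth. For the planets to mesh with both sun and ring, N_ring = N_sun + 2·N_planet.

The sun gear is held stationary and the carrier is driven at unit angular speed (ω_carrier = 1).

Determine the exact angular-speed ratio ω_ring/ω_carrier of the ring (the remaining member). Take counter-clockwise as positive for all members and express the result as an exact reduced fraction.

N_ring = 18 + 2·30 = 78
18(ω_s−ω_c) = −78(ω_r−ω_c),  ω_s=0, ω_c=1
ω_r = 1 − (18/78)(0−1) = 16/13
ω_r/ω_c = 16/13

16/13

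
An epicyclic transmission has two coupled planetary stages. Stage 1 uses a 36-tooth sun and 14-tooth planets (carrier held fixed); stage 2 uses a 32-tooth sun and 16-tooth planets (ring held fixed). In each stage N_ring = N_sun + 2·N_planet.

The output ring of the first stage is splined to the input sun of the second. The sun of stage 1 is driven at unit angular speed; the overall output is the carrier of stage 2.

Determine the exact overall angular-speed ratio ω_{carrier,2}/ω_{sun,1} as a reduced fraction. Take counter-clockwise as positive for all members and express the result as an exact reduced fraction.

-3/16

Stage 1: N_ring = 36 + 2·14 = 64
Stage 1: 36(ω_s−ω_c) = −64(ω_r−ω_c),  ω_c=0, ω_s=1
Stage 1: ω_r = 0 − (36/64)(1−0) = -9/16
  ⇒ ω_r¹/ω_s¹ = -9/16
Stage 2: N_ring = 32 + 2·16 = 64
Stage 2: 32(ω_s−ω_c) = −64(ω_r−ω_c),  ω_r=0, ω_s=1
Stage 2: 32(1−ω_c) = −64(0−ω_c)  ⇒  96ω_c = 32  ⇒  ω_c = 1/3
  ⇒ ω_c²/ω_s² = 1/3
Coupling ω_s² = ω_r¹ ⇒ overall = -9/16 × 1/3 = -3/16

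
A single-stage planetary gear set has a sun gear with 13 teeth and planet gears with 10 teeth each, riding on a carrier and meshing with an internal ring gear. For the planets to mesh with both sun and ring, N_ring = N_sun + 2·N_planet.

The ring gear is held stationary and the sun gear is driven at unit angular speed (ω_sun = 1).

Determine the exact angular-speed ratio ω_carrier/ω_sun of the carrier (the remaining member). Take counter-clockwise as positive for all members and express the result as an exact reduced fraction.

N_ring = 13 + 2·10 = 33
13(ω_s−ω_c) = −33(ω_r−ω_c),  ω_r=0, ω_s=1
13(1−ω_c) = −33(0−ω_c)  ⇒  46ω_c = 13  ⇒  ω_c = 13/46
ω_c/ω_s = 13/46

13/46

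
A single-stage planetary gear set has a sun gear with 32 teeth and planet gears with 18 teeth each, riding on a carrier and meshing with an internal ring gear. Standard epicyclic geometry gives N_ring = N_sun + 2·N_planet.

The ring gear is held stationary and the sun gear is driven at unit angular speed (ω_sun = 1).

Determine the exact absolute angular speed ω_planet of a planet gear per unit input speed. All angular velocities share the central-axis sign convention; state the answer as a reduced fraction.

N_ring = 32 + 2·18 = 68
32(ω_s−ω_c) = −68(ω_r−ω_c),  ω_r=0, ω_s=1
32(1−ω_c) = −68(0−ω_c)  ⇒  100ω_c = 32  ⇒  ω_c = 8/25
sun–planet: 32·(1−8/25) = −18·(ω_p−ω_c)  ⇒  ω_p−ω_c = −(32/18)·(17/25) = -272/225
ω_p = 8/25 − 272/225 = -8/9

-8/9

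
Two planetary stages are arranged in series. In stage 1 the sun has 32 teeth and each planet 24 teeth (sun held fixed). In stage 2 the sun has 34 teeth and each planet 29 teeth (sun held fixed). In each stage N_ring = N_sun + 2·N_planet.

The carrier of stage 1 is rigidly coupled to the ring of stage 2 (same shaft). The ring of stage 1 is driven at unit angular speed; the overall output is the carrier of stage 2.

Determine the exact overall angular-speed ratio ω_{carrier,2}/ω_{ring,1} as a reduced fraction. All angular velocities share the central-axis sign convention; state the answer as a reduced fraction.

230/441

Stage 1: N_ring = 32 + 2·24 = 80
Stage 1: 32(ω_s−ω_c) = −80(ω_r−ω_c),  ω_s=0, ω_r=1
Stage 1: 32(0−ω_c) = −80(1−ω_c)  ⇒  112ω_c = 80  ⇒  ω_c = 5/7
  ⇒ ω_c¹/ω_r¹ = 5/7
Stage 2: N_ring = 34 + 2·29 = 92
Stage 2: 34(ω_s−ω_c) = −92(ω_r−ω_c),  ω_s=0, ω_r=1
Stage 2: 34(0−ω_c) = −92(1−ω_c)  ⇒  126ω_c = 92  ⇒  ω_c = 46/63
  ⇒ ω_c²/ω_r² = 46/63
Coupling ω_r² = ω_c¹ ⇒ overall = 5/7 × 46/63 = 230/441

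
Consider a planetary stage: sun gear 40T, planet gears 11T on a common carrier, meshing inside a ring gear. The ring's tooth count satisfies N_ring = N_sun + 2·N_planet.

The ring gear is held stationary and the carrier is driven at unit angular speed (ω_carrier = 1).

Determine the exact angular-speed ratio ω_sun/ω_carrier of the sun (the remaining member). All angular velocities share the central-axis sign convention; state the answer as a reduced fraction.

51/20

N_ring = 40 + 2·11 = 62
40(ω_s−ω_c) = −62(ω_r−ω_c),  ω_r=0, ω_c=1
ω_s = 1 − (62/40)(0−1) = 51/20
ω_s/ω_c = 51/20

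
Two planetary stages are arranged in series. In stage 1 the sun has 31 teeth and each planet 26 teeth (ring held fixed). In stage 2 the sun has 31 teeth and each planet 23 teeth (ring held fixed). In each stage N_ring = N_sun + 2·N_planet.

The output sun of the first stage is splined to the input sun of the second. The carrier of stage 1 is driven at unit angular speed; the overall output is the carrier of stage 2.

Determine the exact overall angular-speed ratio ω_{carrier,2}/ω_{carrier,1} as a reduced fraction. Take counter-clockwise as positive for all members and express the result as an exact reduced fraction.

Stage 1: N_ring = 31 + 2·26 = 83
Stage 1: 31(ω_s−ω_c) = −83(ω_r−ω_c),  ω_r=0, ω_c=1
Stage 1: ω_s = 1 − (83/31)(0−1) = 114/31
  ⇒ ω_s¹/ω_c¹ = 114/31
Stage 2: N_ring = 31 + 2·23 = 77
Stage 2: 31(ω_s−ω_c) = −77(ω_r−ω_c),  ω_r=0, ω_s=1
Stage 2: 31(1−ω_c) = −77(0−ω_c)  ⇒  108ω_c = 31  ⇒  ω_c = 31/108
  ⇒ ω_c²/ω_s² = 31/108
Coupling ω_s² = ω_s¹ ⇒ overall = 114/31 × 31/108 = 19/18

19/18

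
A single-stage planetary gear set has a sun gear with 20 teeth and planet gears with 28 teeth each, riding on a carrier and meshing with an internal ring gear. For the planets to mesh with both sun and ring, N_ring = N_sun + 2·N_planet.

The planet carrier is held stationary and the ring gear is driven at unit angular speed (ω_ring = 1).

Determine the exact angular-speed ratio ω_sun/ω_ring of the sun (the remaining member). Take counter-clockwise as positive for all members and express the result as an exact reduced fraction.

-19/5

N_ring = 20 + 2·28 = 76
20(ω_s−ω_c) = −76(ω_r−ω_c),  ω_c=0, ω_r=1
ω_s = 0 − (76/20)(1−0) = -19/5
ω_s/ω_r = -19/5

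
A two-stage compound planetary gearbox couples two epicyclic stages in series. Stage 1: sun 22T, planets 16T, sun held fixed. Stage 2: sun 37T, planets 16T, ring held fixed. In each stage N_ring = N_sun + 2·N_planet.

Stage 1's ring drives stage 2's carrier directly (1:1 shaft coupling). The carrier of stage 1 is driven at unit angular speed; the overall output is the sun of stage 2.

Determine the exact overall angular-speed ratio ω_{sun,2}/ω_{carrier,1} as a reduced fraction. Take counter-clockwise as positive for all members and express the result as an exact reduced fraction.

4028/999

Stage 1: N_ring = 22 + 2·16 = 54
Stage 1: 22(ω_s−ω_c) = −54(ω_r−ω_c),  ω_s=0, ω_c=1
Stage 1: ω_r = 1 − (22/54)(0−1) = 38/27
  ⇒ ω_r¹/ω_c¹ = 38/27
Stage 2: N_ring = 37 + 2·16 = 69
Stage 2: 37(ω_s−ω_c) = −69(ω_r−ω_c),  ω_r=0, ω_c=1
Stage 2: ω_s = 1 − (69/37)(0−1) = 106/37
  ⇒ ω_s²/ω_c² = 106/37
Coupling ω_c² = ω_r¹ ⇒ overall = 38/27 × 106/37 = 4028/999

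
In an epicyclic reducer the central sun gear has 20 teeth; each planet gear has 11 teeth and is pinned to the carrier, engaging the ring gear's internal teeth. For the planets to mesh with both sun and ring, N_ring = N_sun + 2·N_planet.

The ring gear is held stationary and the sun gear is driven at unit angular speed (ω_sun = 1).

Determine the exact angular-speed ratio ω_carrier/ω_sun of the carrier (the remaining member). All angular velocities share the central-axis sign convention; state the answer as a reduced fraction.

N_ring = 20 + 2·11 = 42
20(ω_s−ω_c) = −42(ω_r−ω_c),  ω_r=0, ω_s=1
20(1−ω_c) = −42(0−ω_c)  ⇒  62ω_c = 20  ⇒  ω_c = 10/31
ω_c/ω_s = 10/31

10/31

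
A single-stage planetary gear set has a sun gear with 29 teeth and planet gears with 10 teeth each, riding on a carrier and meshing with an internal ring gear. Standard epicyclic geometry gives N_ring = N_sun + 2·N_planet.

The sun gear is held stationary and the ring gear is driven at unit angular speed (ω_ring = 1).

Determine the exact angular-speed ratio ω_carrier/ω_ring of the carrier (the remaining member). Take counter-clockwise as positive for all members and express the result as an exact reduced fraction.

N_ring = 29 + 2·10 = 49
29(ω_s−ω_c) = −49(ω_r−ω_c),  ω_s=0, ω_r=1
29(0−ω_c) = −49(1−ω_c)  ⇒  78ω_c = 49  ⇒  ω_c = 49/78
ω_c/ω_r = 49/78

49/78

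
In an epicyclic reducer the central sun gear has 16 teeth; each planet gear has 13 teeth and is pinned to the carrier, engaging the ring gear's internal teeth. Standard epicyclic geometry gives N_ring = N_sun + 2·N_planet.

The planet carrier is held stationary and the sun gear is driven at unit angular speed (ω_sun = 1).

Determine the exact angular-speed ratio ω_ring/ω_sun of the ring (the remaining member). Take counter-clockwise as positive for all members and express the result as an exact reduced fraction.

N_ring = 16 + 2·13 = 42
16(ω_s−ω_c) = −42(ω_r−ω_c),  ω_c=0, ω_s=1
ω_r = 0 − (16/42)(1−0) = -8/21
ω_r/ω_s = -8/21

-8/21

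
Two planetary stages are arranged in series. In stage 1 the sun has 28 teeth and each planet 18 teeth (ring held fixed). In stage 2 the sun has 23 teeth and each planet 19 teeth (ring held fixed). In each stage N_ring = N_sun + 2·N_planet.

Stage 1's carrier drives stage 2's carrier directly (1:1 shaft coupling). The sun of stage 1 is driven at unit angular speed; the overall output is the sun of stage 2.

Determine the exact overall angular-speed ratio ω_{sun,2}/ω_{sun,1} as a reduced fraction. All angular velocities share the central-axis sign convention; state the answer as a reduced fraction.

Stage 1: N_ring = 28 + 2·18 = 64
Stage 1: 28(ω_s−ω_c) = −64(ω_r−ω_c),  ω_r=0, ω_s=1
Stage 1: 28(1−ω_c) = −64(0−ω_c)  ⇒  92ω_c = 28  ⇒  ω_c = 7/23
  ⇒ ω_c¹/ω_s¹ = 7/23
Stage 2: N_ring = 23 + 2·19 = 61
Stage 2: 23(ω_s−ω_c) = −61(ω_r−ω_c),  ω_r=0, ω_c=1
Stage 2: ω_s = 1 − (61/23)(0−1) = 84/23
  ⇒ ω_s²/ω_c² = 84/23
Coupling ω_c² = ω_c¹ ⇒ overall = 7/23 × 84/23 = 588/529

588/529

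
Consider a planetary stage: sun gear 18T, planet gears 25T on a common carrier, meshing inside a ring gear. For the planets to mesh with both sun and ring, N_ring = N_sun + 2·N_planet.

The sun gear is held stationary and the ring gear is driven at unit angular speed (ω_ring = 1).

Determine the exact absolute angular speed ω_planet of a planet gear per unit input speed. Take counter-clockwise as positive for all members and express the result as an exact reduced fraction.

34/25

N_ring = 18 + 2·25 = 68
18(ω_s−ω_c) = −68(ω_r−ω_c),  ω_s=0, ω_r=1
18(0−ω_c) = −68(1−ω_c)  ⇒  86ω_c = 68  ⇒  ω_c = 34/43
sun–planet: 18·(0−34/43) = −25·(ω_p−ω_c)  ⇒  ω_p−ω_c = −(18/25)·(-34/43) = 612/1075
ω_p = 34/43 + 612/1075 = 34/25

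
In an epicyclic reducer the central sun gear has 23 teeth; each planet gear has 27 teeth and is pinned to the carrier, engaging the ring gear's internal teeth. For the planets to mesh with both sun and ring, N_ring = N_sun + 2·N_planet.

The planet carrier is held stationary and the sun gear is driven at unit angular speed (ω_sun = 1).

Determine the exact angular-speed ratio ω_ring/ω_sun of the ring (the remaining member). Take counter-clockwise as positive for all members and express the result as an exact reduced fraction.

-23/77

N_ring = 23 + 2·27 = 77
23(ω_s−ω_c) = −77(ω_r−ω_c),  ω_c=0, ω_s=1
ω_r = 0 − (23/77)(1−0) = -23/77
ω_r/ω_s = -23/77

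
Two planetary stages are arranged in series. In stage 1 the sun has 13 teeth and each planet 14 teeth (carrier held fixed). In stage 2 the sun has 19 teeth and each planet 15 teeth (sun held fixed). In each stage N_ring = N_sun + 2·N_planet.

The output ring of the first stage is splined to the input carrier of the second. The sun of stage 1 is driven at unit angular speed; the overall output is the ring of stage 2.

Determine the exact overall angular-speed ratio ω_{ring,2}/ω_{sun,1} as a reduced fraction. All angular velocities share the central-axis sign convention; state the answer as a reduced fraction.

Stage 1: N_ring = 13 + 2·14 = 41
Stage 1: 13(ω_s−ω_c) = −41(ω_r−ω_c),  ω_c=0, ω_s=1
Stage 1: ω_r = 0 − (13/41)(1−0) = -13/41
  ⇒ ω_r¹/ω_s¹ = -13/41
Stage 2: N_ring = 19 + 2·15 = 49
Stage 2: 19(ω_s−ω_c) = −49(ω_r−ω_c),  ω_s=0, ω_c=1
Stage 2: ω_r = 1 − (19/49)(0−1) = 68/49
  ⇒ ω_r²/ω_c² = 68/49
Coupling ω_c² = ω_r¹ ⇒ overall = -13/41 × 68/49 = -884/2009

-884/2009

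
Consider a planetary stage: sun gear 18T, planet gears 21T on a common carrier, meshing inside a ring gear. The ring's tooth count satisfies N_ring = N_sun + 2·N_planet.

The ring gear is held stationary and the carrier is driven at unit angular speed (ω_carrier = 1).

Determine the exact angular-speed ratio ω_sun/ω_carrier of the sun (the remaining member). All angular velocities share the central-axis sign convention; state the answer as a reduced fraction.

13/3

N_ring = 18 + 2·21 = 60
18(ω_s−ω_c) = −60(ω_r−ω_c),  ω_r=0, ω_c=1
ω_s = 1 − (60/18)(0−1) = 13/3
ω_s/ω_c = 13/3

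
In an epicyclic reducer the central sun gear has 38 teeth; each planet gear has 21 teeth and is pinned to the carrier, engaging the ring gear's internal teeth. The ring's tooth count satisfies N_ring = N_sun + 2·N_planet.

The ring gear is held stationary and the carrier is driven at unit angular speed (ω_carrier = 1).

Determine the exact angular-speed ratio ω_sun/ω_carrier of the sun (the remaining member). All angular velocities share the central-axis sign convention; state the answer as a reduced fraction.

N_ring = 38 + 2·21 = 80
38(ω_s−ω_c) = −80(ω_r−ω_c),  ω_r=0, ω_c=1
ω_s = 1 − (80/38)(0−1) = 59/19
ω_s/ω_c = 59/19

59/19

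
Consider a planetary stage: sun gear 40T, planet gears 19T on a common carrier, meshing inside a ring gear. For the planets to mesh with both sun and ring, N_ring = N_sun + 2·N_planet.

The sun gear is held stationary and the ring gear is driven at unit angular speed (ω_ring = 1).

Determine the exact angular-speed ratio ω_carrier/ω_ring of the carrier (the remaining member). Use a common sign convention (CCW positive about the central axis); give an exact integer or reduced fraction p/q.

N_ring = 40 + 2·19 = 78
40(ω_s−ω_c) = −78(ω_r−ω_c),  ω_s=0, ω_r=1
40(0−ω_c) = −78(1−ω_c)  ⇒  118ω_c = 78  ⇒  ω_c = 39/59
ω_c/ω_r = 39/59

39/59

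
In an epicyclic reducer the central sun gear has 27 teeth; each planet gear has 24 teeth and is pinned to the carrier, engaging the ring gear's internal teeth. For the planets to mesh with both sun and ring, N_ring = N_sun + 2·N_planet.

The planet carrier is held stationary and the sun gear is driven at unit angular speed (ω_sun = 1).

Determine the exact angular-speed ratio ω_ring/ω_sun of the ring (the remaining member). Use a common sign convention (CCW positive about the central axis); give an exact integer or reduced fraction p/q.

N_ring = 27 + 2·24 = 75
27(ω_s−ω_c) = −75(ω_r−ω_c),  ω_c=0, ω_s=1
ω_r = 0 − (27/75)(1−0) = -9/25
ω_r/ω_s = -9/25

-9/25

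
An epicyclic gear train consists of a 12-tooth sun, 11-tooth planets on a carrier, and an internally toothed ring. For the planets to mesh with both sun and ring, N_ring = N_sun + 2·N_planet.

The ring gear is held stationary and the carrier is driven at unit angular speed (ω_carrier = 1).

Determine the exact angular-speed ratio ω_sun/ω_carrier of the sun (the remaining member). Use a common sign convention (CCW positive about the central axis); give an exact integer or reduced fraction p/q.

N_ring = 12 + 2·11 = 34
12(ω_s−ω_c) = −34(ω_r−ω_c),  ω_r=0, ω_c=1
ω_s = 1 − (34/12)(0−1) = 23/6
ω_s/ω_c = 23/6

23/6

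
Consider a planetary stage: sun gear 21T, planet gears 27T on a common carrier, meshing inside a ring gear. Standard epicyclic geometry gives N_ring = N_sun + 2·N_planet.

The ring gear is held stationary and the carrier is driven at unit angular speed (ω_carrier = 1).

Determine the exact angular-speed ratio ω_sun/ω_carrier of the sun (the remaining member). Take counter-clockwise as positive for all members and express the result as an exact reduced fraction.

32/7

N_ring = 21 + 2·27 = 75
21(ω_s−ω_c) = −75(ω_r−ω_c),  ω_r=0, ω_c=1
ω_s = 1 − (75/21)(0−1) = 32/7
ω_s/ω_c = 32/7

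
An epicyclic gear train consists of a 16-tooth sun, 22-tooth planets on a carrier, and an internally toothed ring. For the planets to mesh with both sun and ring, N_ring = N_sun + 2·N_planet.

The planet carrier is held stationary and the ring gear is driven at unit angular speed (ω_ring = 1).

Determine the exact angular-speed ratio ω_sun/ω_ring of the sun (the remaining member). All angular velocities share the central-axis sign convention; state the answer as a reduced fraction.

-15/4

N_ring = 16 + 2·22 = 60
16(ω_s−ω_c) = −60(ω_r−ω_c),  ω_c=0, ω_r=1
ω_s = 0 − (60/16)(1−0) = -15/4
ω_s/ω_r = -15/4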